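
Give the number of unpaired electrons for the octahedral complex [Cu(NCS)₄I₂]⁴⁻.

1

Ligand charges: 4×(-1) from NCS⁻ and 2×(-1) from I⁻ sum to -6; with overall charge -4, Cu is +2.
Cu is in group 11, so Cu²⁺ is d⁹ (11 − 2 = 9).
Configuration: t₂g⁶ eg³, giving 1 unpaired electron.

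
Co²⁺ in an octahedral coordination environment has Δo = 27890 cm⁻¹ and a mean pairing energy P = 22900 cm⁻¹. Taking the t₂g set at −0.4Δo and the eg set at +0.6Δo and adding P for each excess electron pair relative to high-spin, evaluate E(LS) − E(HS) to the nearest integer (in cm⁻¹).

-4990

Group 9 minus oxidation state +2 gives a d⁷ configuration for Co²⁺.
In the high-spin limit (t₂g⁵ eg²) the orbital term is -0.8Δo = -22312 cm⁻¹, with no excess pairing.
Low-spin t₂g⁶ eg¹ gives -1.8Δo = -50202 cm⁻¹, but forming 1 extra pair costs 1P = 22900 cm⁻¹, so E(LS) = -50202 + 22900 = -27302 cm⁻¹.
E(LS) − E(HS) = -27302 − (-22312) = -4990 cm⁻¹.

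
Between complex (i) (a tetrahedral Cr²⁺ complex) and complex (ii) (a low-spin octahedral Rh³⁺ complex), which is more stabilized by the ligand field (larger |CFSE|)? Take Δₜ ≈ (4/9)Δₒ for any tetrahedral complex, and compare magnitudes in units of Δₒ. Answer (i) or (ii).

(i): Cr is in group 6, so Cr²⁺ is d⁴ (6 − 2 = 4); Tetrahedral fields are weak (Δₜ ≈ 4/9 Δₒ), so electrons fill high-spin; e² t₂², CFSE = -0.4Δₜ ≈ -0.18Δₒ.
(ii): Rh³⁺: group 9, so d-count = 9 − 3 = 6; t₂g⁶ eg⁰, CFSE = -2.4Δₒ.
So (ii) has the larger |CFSE|.

(ii)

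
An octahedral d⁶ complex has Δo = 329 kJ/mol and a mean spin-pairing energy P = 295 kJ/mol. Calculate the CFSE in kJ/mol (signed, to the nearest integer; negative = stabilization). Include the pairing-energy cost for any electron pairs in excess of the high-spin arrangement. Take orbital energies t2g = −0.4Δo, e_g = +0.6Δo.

Since Δo = 329 kJ/mol > P = 295 kJ/mol, the complex adopts the low-spin configuration.
Filling d⁶ accordingly: t2g^6 e_g^0.
Orbital CFSE = -2.4Δo = -2.4 × 329 = -790 kJ/mol.
Excess pairs vs high-spin: 3 − 1 = 2; pairing cost = +590 kJ/mol.
Net CFSE = -790 + 590 = -200 kJ/mol.

-200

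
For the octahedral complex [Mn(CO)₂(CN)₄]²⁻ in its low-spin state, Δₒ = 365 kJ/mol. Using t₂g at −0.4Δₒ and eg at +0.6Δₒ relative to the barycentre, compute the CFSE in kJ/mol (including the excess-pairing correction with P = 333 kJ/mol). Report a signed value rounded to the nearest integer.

-64

Ligand charges: 2×(+0) from CO and 4×(-1) from CN⁻ sum to -4; with overall charge -2, Mn is +2.
Mn sits in group 7; removing 2 electrons leaves Mn²⁺ with 7 − 2 = 5 d electrons.
Electron filling gives t₂g⁵ eg⁰.
The orbital stabilization is -2.0Δₒ = -2.0 × 365 = -730 kJ/mol.
High-spin d⁵ would be t₂g³ eg² with 0 pairs; low-spin has 2, so 2 excess pairs cost +2P = +666 kJ/mol.
Net CFSE = -730 + 666 = -64 kJ/mol.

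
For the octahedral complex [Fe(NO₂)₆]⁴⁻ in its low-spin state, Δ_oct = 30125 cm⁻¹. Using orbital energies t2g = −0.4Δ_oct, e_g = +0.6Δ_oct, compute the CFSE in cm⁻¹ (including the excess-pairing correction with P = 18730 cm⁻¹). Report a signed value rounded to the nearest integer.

Each NO₂⁻ contributes -1; 6 × (-1) = -6. With overall charge -4, Fe is in the +2 oxidation state.
Fe²⁺: group 8, so d-count = 8 − 2 = 6.
Configuration: t2g^6 e_g^0.
CFSE(orbital) = 6×(-0.4Δ_oct) + 0×(0.6Δ_oct) = -2.4Δ_oct; with Δ_oct = 30125 cm⁻¹ that is -72300 cm⁻¹.
Pairing penalty: 3 pairs vs 1 in the high-spin reference → 2 extra × P = 37460 cm⁻¹.
Combining: -72300 + 37460 = -34840 cm⁻¹.

-34840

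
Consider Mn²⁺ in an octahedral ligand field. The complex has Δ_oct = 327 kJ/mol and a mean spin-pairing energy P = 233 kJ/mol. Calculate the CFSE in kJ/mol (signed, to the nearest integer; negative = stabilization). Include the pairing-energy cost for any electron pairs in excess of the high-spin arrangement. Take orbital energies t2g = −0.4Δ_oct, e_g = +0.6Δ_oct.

-188

Mn sits in group 7; removing 2 electrons leaves Mn²⁺ with 7 − 2 = 5 d electrons.
Since Δ_oct = 327 kJ/mol > P = 233 kJ/mol, the complex adopts the low-spin configuration.
Configuration: t2g^5 e_g^0.
Orbital CFSE = -2.0Δ_oct = -2.0 × 327 = -654 kJ/mol.
Excess pairs vs high-spin: 2 − 0 = 2; pairing cost = +466 kJ/mol.
Net CFSE = -654 + 466 = -188 kJ/mol.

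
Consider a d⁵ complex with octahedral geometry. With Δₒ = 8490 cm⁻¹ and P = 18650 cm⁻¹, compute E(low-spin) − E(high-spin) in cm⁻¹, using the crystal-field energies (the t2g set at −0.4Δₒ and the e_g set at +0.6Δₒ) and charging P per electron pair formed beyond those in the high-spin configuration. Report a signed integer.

20320

In the high-spin limit (t2g^3 e_g^2) the orbital term is 0.0Δₒ = 0 cm⁻¹, with no excess pairing.
For low-spin the configuration is t2g^5 e_g^0: orbital energy -2.0 × 8490 = -16980 cm⁻¹, and 2 additional pairs relative to high-spin add 37300 cm⁻¹, giving 20320 cm⁻¹.
E(LS) − E(HS) = 20320 − (0) = 20320 cm⁻¹.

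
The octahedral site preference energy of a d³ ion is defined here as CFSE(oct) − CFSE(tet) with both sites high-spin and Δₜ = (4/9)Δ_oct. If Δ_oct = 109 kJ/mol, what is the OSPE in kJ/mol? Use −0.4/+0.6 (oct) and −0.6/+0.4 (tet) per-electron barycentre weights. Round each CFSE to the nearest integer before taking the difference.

Octahedral high-spin t₂g³ eg⁰: CFSE = -1.2 × 109 = -131 kJ/mol.
Tetrahedral e² t₂¹ gives -0.8Δₜ = -0.8 × (4/9) × 109 = -39 kJ/mol.
OSPE = CFSE(oct) − CFSE(tet) = -131 − (-39) = -92 kJ/mol.

-92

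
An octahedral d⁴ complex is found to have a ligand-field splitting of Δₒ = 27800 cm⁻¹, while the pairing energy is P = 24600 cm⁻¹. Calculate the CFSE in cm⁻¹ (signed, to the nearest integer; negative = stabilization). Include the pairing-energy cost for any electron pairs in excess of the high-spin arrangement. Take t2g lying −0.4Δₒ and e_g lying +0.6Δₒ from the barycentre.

With Δₒ > P the complex is low-spin.
That gives t2g^4 e_g^0.
Orbital CFSE = -1.6Δₒ = -1.6 × 27800 = -44480 cm⁻¹.
Excess pairs vs high-spin: 1 − 0 = 1; pairing cost = +24600 cm⁻¹.
Net CFSE = -44480 + 24600 = -19880 cm⁻¹.

-19880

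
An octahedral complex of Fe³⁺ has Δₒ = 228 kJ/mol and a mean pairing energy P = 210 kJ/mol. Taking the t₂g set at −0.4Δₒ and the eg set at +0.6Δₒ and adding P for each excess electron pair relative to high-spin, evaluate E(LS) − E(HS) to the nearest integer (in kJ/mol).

-36

Group 8 minus oxidation state +3 gives a d⁵ configuration for Fe³⁺.
High-spin: t₂g³ eg², CFSE = 0.0Δₒ = 0 kJ/mol.
For low-spin the configuration is t₂g⁵ eg⁰: orbital energy -2.0 × 228 = -456 kJ/mol, and 2 additional pairs relative to high-spin add 420 kJ/mol, giving -36 kJ/mol.
E(LS) − E(HS) = -36 − (0) = -36 kJ/mol.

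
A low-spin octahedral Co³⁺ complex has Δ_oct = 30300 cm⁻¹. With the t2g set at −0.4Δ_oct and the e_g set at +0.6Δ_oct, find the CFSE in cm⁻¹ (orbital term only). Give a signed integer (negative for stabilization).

Co sits in group 9; removing 3 electrons leaves Co³⁺ with 9 − 3 = 6 d electrons.
Electron filling gives t2g^6 e_g^0.
The orbital stabilization is -2.4Δ_oct = -2.4 × 30300 = -72720 cm⁻¹.

-72720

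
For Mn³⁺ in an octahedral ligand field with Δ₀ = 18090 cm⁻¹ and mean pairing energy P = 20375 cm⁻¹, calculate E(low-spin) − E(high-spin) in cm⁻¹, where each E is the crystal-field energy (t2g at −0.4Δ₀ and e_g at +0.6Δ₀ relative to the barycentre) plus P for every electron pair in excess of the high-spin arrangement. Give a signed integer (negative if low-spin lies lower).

Mn is in group 7, so Mn³⁺ is d⁴ (7 − 3 = 4).
In the high-spin limit (t2g^3 e_g^1) the orbital term is -0.6Δ₀ = -10854 cm⁻¹, with no excess pairing.
Low-spin: t2g^4 e_g^0, orbital CFSE = -1.6Δ₀ = -28944 cm⁻¹; plus 1 excess pair × P = +20375 cm⁻¹; total -8569 cm⁻¹.
Thus E(LS) − E(HS) = 2285 cm⁻¹.

2285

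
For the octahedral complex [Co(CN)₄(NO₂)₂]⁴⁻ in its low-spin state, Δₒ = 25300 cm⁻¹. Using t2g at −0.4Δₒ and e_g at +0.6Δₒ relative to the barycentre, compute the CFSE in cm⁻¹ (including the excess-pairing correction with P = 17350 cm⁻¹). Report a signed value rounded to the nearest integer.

-28190

Ligand charges: 4×(-1) from CN⁻ and 2×(-1) from NO₂⁻ sum to -6; with overall charge -4, Co is +2.
Co²⁺: group 9, so d-count = 9 − 2 = 7.
The d⁷ electrons fill as t2g^6 e_g^1.
The orbital stabilization is -1.8Δₒ = -1.8 × 25300 = -45540 cm⁻¹.
Relative to high-spin t2g^5 e_g^2 (2 paired), the low-spin configuration has 1 additional pair, contributing +1 × 17350 = +17350 cm⁻¹.
Overall CFSE = -45540 + 17350 = -28190 cm⁻¹.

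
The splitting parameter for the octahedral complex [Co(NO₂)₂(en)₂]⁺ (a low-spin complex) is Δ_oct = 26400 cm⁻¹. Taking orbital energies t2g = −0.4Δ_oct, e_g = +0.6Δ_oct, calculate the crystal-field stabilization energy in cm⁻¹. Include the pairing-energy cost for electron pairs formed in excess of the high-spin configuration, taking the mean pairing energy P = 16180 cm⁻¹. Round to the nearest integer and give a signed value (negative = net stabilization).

-31000

Ligand charges: 2×(-1) from NO₂⁻ and 2×(+0) from en sum to -2; with overall charge +1, Co is +3.
Group 9 minus oxidation state +3 gives a d⁶ configuration for Co³⁺.
Configuration: t2g^6 e_g^0.
CFSE(orbital) = 6×(-0.4Δ_oct) + 0×(0.6Δ_oct) = -2.4Δ_oct; with Δ_oct = 26400 cm⁻¹ that is -63360 cm⁻¹.
Pairing penalty: 3 pairs vs 1 in the high-spin reference → 2 extra × P = 32360 cm⁻¹.
Overall CFSE = -63360 + 32360 = -31000 cm⁻¹.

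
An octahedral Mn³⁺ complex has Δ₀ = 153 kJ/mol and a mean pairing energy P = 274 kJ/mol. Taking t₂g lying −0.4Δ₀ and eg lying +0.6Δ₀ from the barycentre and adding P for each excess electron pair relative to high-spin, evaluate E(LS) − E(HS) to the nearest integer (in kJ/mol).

121

Mn sits in group 7; removing 3 electrons leaves Mn³⁺ with 7 − 3 = 4 d electrons.
In the high-spin limit (t₂g³ eg¹) the orbital term is -0.6Δ₀ = -92 kJ/mol, with no excess pairing.
For low-spin the configuration is t₂g⁴ eg⁰: orbital energy -1.6 × 153 = -245 kJ/mol, and 1 additional pair relative to high-spin adds 274 kJ/mol, giving 29 kJ/mol.
E(LS) − E(HS) = 29 − (-92) = 121 kJ/mol.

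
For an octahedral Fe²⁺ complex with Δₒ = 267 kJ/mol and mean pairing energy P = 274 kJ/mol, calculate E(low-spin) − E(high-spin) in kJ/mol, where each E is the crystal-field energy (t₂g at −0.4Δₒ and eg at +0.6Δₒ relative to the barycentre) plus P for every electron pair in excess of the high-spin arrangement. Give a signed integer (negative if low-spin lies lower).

14

Fe is in group 8, so Fe²⁺ is d⁶ (8 − 2 = 6).
In the high-spin limit (t₂g⁴ eg²) the orbital term is -0.4Δₒ = -107 kJ/mol, with no excess pairing.
For low-spin the configuration is t₂g⁶ eg⁰: orbital energy -2.4 × 267 = -641 kJ/mol, and 2 additional pairs relative to high-spin add 548 kJ/mol, giving -93 kJ/mol.
E(LS) − E(HS) = -93 − (-107) = 14 kJ/mol.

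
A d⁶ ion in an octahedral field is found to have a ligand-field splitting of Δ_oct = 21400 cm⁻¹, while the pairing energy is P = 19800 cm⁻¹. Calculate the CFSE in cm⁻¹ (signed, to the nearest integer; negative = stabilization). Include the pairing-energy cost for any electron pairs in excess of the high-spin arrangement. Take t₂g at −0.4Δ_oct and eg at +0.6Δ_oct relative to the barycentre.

With Δ_oct > P the complex is low-spin.
That gives t₂g⁶ eg⁰.
Orbital CFSE = -2.4Δ_oct = -2.4 × 21400 = -51360 cm⁻¹.
Excess pairs vs high-spin: 3 − 1 = 2; pairing cost = +39600 cm⁻¹.
Net CFSE = -51360 + 39600 = -11760 cm⁻¹.

-11760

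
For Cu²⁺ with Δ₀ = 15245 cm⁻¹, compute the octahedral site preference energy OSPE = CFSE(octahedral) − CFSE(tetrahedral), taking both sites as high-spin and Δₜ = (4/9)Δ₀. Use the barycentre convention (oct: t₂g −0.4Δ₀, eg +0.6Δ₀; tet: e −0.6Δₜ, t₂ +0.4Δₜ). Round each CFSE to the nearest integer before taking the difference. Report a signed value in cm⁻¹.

Cu is in group 11, so Cu²⁺ is d⁹ (11 − 2 = 9).
Octahedral high-spin t₂g⁶ eg³: CFSE = -0.6 × 15245 = -9147 cm⁻¹.
In a tetrahedral site the filling is e⁴ t₂⁵: CFSE(tet) = -0.4Δₜ = -0.4 × (4/9)(15245) = -2710 cm⁻¹.
Subtracting, OSPE = -9147 − (-2710) = -6437 cm⁻¹.

-6437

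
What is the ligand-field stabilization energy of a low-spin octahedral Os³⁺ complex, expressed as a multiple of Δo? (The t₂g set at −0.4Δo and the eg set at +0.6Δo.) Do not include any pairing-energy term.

-2.0 Δo

Group 8 minus oxidation state +3 gives a d⁵ configuration for Os³⁺.
Configuration: t₂g⁵ eg⁰.
CFSE = 5(-0.4Δo) + 0(0.6Δo) = -2.0Δo + 0.0Δo = -2.0Δo.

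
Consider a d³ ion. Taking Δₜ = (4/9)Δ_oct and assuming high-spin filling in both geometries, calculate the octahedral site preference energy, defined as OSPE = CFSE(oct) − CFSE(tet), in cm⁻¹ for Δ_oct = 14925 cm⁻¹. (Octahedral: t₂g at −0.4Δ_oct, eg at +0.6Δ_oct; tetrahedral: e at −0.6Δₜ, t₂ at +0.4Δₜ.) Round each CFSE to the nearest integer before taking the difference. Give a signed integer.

-12603

In an octahedral site d³ (HS) is t₂g³ eg⁰, giving CFSE(oct) = -1.2Δ_oct = -17910 cm⁻¹.
Tetrahedral: e² t₂¹, CFSE = 2(−0.6) + 1(+0.4) = -0.8Δₜ = -0.8 × (4/9) × 14925 = -5307 cm⁻¹.
Subtracting, OSPE = -17910 − (-5307) = -12603 cm⁻¹.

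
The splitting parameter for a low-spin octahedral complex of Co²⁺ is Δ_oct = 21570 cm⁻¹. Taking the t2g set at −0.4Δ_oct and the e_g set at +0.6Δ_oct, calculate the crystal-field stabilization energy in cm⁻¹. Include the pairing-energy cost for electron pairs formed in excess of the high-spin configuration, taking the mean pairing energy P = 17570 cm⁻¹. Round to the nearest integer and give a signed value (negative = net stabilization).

-21256

Co sits in group 9; removing 2 electrons leaves Co²⁺ with 9 − 2 = 7 d electrons.
Electron filling gives t2g^6 e_g^1.
Orbital CFSE = 6(-0.4) + 1(0.6) = -1.8Δ_oct = -1.8 × 21570 = -38826 cm⁻¹.
Pairing penalty: 3 pairs vs 2 in the high-spin reference → 1 extra × P = 17570 cm⁻¹.
Overall CFSE = -38826 + 17570 = -21256 cm⁻¹.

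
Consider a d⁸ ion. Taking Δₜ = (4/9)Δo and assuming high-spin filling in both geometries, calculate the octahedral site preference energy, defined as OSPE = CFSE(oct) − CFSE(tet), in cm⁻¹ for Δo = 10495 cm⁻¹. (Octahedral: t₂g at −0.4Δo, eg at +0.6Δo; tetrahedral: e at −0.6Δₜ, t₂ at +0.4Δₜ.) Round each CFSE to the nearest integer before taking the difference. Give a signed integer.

In an octahedral site d⁸ (HS) is t2g^6 e_g^2, giving CFSE(oct) = -1.2Δo = -12594 cm⁻¹.
Tetrahedral e^4 t2^4 gives -0.8Δₜ = -0.8 × (4/9) × 10495 = -3732 cm⁻¹.
OSPE = CFSE(oct) − CFSE(tet) = -12594 − (-3732) = -8862 cm⁻¹.

-8862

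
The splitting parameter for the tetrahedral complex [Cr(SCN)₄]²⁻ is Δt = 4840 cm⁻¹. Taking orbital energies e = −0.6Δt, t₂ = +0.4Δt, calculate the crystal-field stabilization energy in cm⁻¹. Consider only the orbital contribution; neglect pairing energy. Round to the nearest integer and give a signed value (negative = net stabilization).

Each SCN⁻ contributes -1; 4 × (-1) = -4. With overall charge -2, Cr is in the +2 oxidation state.
Cr sits in group 6; removing 2 electrons leaves Cr²⁺ with 6 − 2 = 4 d electrons.
Tetrahedral splitting is small, so the complex is high-spin.
Electron filling gives e² t₂².
The orbital stabilization is -0.4Δt = -0.4 × 4840 = -1936 cm⁻¹.

-1936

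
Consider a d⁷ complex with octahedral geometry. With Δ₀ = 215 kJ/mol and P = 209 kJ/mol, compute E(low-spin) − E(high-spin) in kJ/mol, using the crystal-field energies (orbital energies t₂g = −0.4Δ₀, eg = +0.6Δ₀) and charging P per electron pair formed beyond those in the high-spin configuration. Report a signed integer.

High-spin d⁷ fills as t₂g⁵ eg² with CFSE 5(−0.4) + 2(+0.6) = -0.8Δ₀ = -172 kJ/mol.
Low-spin t₂g⁶ eg¹ gives -1.8Δ₀ = -387 kJ/mol, but forming 1 extra pair costs 1P = 209 kJ/mol, so E(LS) = -387 + 209 = -178 kJ/mol.
The difference is -178 − (-172) = -6 kJ/mol, so low-spin lies lower.

-6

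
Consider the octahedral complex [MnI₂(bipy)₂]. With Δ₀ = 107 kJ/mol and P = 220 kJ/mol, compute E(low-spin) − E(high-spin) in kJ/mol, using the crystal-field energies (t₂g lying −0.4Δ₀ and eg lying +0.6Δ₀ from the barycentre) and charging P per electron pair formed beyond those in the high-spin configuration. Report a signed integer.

Ligand charges: 2×(-1) from I⁻ and 2×(+0) from bipy sum to -2; with overall charge +0, Mn is +2.
Group 7 minus oxidation state +2 gives a d⁵ configuration for Mn²⁺.
High-spin: t₂g³ eg², CFSE = 0.0Δ₀ = 0 kJ/mol.
For low-spin the configuration is t₂g⁵ eg⁰: orbital energy -2.0 × 107 = -214 kJ/mol, and 2 additional pairs relative to high-spin add 440 kJ/mol, giving 226 kJ/mol.
E(LS) − E(HS) = 226 − (0) = 226 kJ/mol.

226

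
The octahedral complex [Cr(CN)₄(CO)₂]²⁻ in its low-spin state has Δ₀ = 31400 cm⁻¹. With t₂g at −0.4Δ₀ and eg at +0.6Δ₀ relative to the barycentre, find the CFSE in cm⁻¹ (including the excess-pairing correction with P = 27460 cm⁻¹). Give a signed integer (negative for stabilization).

Ligand charges: 4×(-1) from CN⁻ and 2×(+0) from CO sum to -4; with overall charge -2, Cr is +2.
Cr²⁺: group 6, so d-count = 6 − 2 = 4.
The d⁴ electrons fill as t₂g⁴ eg⁰.
Orbital CFSE = 4(-0.4) + 0(0.6) = -1.6Δ₀ = -1.6 × 31400 = -50240 cm⁻¹.
Pairing penalty: 1 pair vs 0 in the high-spin reference → 1 extra × P = 27460 cm⁻¹.
Overall CFSE = -50240 + 27460 = -22780 cm⁻¹.

-22780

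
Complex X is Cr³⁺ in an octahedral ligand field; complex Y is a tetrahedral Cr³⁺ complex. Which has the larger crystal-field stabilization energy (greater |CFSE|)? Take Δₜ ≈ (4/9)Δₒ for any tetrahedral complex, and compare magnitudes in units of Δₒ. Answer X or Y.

X

X: Group 6 minus oxidation state +3 gives a d³ configuration for Cr³⁺; For octahedral d³ the high- and low-spin configurations coincide; t₂g³ eg⁰, CFSE = -1.2Δₒ.
Y: Cr is in group 6, so Cr³⁺ is d³ (6 − 3 = 3); Tetrahedral fields are weak (Δₜ ≈ 4/9 Δₒ), so electrons fill high-spin; e² t₂¹, CFSE = -0.8Δₜ ≈ -0.36Δₒ.
So X has the larger |CFSE|.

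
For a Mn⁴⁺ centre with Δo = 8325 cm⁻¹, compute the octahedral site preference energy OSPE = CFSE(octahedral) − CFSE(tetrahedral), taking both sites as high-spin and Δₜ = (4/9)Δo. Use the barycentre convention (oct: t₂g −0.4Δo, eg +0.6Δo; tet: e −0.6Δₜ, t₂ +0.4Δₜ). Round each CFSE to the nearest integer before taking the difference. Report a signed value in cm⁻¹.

Mn⁴⁺: group 7, so d-count = 7 − 4 = 3.
Octahedral high-spin t₂g³ eg⁰: CFSE = -1.2 × 8325 = -9990 cm⁻¹.
Tetrahedral e² t₂¹ gives -0.8Δₜ = -0.8 × (4/9) × 8325 = -2960 cm⁻¹.
OSPE = -9990 − (-2960) = -7030 cm⁻¹.

-7030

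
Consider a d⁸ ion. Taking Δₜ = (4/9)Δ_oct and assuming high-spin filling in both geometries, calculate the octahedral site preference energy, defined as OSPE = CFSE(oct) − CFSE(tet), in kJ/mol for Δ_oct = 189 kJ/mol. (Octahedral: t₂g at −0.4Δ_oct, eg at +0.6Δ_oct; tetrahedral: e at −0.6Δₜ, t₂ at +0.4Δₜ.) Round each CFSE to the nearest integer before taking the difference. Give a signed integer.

In an octahedral site d⁸ (HS) is t2g^6 e_g^2, giving CFSE(oct) = -1.2Δ_oct = -227 kJ/mol.
Tetrahedral: e^4 t2^4, CFSE = 4(−0.6) + 4(+0.4) = -0.8Δₜ = -0.8 × (4/9) × 189 = -67 kJ/mol.
OSPE = CFSE(oct) − CFSE(tet) = -227 − (-67) = -160 kJ/mol.

-160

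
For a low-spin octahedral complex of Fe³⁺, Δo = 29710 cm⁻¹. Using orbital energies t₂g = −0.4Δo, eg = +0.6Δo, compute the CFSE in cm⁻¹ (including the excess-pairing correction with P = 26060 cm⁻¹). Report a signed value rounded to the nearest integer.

-7300

Fe is in group 8, so Fe³⁺ is d⁵ (8 − 3 = 5).
Electron filling gives t₂g⁵ eg⁰.
The orbital stabilization is -2.0Δo = -2.0 × 29710 = -59420 cm⁻¹.
Relative to high-spin t₂g³ eg² (0 paired), the low-spin configuration has 2 additional pairs, contributing +2 × 26060 = +52120 cm⁻¹.
Net CFSE = -59420 + 52120 = -7300 cm⁻¹.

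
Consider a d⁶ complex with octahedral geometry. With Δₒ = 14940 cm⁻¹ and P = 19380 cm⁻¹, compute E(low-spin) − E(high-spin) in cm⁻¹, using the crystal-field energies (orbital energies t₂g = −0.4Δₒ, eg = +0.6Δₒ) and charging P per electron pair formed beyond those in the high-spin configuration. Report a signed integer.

High-spin: t₂g⁴ eg², CFSE = -0.4Δₒ = -5976 cm⁻¹.
Low-spin: t₂g⁶ eg⁰, orbital CFSE = -2.4Δₒ = -35856 cm⁻¹; plus 2 excess pairs × P = +38760 cm⁻¹; total 2904 cm⁻¹.
Thus E(LS) − E(HS) = 8880 cm⁻¹.

8880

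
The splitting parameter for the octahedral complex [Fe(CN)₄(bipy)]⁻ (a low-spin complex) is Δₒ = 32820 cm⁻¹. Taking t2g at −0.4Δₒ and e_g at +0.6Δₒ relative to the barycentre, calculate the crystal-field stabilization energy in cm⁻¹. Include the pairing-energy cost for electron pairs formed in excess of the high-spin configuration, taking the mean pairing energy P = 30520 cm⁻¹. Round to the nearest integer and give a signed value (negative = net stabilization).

-4600

Ligand charges: 4×(-1) from CN⁻ and 1×(+0) from bipy sum to -4; with overall charge -1, Fe is +3.
Fe is in group 8, so Fe³⁺ is d⁵ (8 − 3 = 5).
The d⁵ electrons fill as t2g^5 e_g^0.
The orbital stabilization is -2.0Δₒ = -2.0 × 32820 = -65640 cm⁻¹.
Relative to high-spin t2g^3 e_g^2 (0 paired), the low-spin configuration has 2 additional pairs, contributing +2 × 30520 = +61040 cm⁻¹.
Overall CFSE = -65640 + 61040 = -4600 cm⁻¹.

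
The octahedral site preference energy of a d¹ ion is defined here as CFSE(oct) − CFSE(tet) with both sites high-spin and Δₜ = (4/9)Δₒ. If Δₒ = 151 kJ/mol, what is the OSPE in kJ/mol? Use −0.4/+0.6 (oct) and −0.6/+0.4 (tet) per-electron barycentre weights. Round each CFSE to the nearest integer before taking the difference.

Octahedral high-spin t₂g¹ eg⁰: CFSE = -0.4 × 151 = -60 kJ/mol.
Tetrahedral: e¹ t₂⁰, CFSE = 1(−0.6) + 0(+0.4) = -0.6Δₜ = -0.6 × (4/9) × 151 = -40 kJ/mol.
OSPE = CFSE(oct) − CFSE(tet) = -60 − (-40) = -20 kJ/mol.

-20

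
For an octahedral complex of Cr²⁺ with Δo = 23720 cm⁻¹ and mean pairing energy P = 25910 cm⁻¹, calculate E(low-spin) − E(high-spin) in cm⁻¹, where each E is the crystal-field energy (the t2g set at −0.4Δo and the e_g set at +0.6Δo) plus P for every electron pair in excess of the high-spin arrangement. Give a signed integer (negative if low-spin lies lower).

2190

Group 6 minus oxidation state +2 gives a d⁴ configuration for Cr²⁺.
In the high-spin limit (t2g^3 e_g^1) the orbital term is -0.6Δo = -14232 cm⁻¹, with no excess pairing.
For low-spin the configuration is t2g^4 e_g^0: orbital energy -1.6 × 23720 = -37952 cm⁻¹, and 1 additional pair relative to high-spin adds 25910 cm⁻¹, giving -12042 cm⁻¹.
The difference is -12042 − (-14232) = 2190 cm⁻¹, so high-spin lies lower.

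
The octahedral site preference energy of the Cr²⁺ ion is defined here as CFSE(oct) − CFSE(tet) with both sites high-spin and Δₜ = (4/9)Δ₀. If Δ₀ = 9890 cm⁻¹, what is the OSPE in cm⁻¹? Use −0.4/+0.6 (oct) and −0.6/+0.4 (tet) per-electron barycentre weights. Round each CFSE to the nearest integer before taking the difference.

-4176

Cr sits in group 6; removing 2 electrons leaves Cr²⁺ with 6 − 2 = 4 d electrons.
In an octahedral site d⁴ (HS) is t2g^3 e_g^1, giving CFSE(oct) = -0.6Δ₀ = -5934 cm⁻¹.
Tetrahedral e^2 t2^2 gives -0.4Δₜ = -0.4 × (4/9) × 9890 = -1758 cm⁻¹.
OSPE = CFSE(oct) − CFSE(tet) = -5934 − (-1758) = -4176 cm⁻¹.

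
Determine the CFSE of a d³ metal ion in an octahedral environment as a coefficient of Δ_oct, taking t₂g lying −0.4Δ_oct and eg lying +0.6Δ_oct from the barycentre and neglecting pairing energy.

Configuration: t₂g³ eg⁰.
CFSE = 3(-0.4Δ_oct) + 0(0.6Δ_oct) = -1.2Δ_oct + 0.0Δ_oct = -1.2Δ_oct.

-1.2 Δ_oct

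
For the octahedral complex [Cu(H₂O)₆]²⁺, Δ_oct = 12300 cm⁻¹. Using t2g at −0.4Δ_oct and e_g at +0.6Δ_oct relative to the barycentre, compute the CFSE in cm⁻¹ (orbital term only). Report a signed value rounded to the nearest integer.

-7380

H₂O is neutral, so the +2 overall charge sits on Cu: oxidation state +2.
Group 11 minus oxidation state +2 gives a d⁹ configuration for Cu²⁺.
Electron filling gives t2g^6 e_g^3.
The orbital stabilization is -0.6Δ_oct = -0.6 × 12300 = -7380 cm⁻¹.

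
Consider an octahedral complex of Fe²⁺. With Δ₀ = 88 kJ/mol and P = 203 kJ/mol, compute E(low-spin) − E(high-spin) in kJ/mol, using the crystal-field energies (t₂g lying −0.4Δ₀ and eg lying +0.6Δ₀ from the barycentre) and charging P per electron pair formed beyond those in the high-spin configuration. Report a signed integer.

Fe is in group 8, so Fe²⁺ is d⁶ (8 − 2 = 6).
High-spin d⁶ fills as t₂g⁴ eg² with CFSE 4(−0.4) + 2(+0.6) = -0.4Δ₀ = -35 kJ/mol.
For low-spin the configuration is t₂g⁶ eg⁰: orbital energy -2.4 × 88 = -211 kJ/mol, and 2 additional pairs relative to high-spin add 406 kJ/mol, giving 195 kJ/mol.
The difference is 195 − (-35) = 230 kJ/mol, so high-spin lies lower.

230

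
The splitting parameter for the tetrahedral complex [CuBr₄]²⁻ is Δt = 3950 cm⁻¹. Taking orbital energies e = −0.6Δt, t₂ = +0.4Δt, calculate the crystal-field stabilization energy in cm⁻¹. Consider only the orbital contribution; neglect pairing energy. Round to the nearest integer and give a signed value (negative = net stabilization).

Each Br⁻ contributes -1; 4 × (-1) = -4. With overall charge -2, Cu is in the +2 oxidation state.
Cu sits in group 11; removing 2 electrons leaves Cu²⁺ with 11 − 2 = 9 d electrons.
Tetrahedral splitting is small, so the complex is high-spin.
The d⁹ electrons fill as e⁴ t₂⁵.
CFSE(orbital) = 4×(-0.6Δt) + 5×(0.4Δt) = -0.4Δt; with Δt = 3950 cm⁻¹ that is -1580 cm⁻¹.

-1580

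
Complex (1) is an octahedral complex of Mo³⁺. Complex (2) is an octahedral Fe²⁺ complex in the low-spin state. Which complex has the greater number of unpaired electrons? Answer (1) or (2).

(1): Mo sits in group 6; removing 3 electrons leaves Mo³⁺ with 6 − 3 = 3 d electrons; t2g^3 e_g^0 → 3 unpaired.
(2): Fe is in group 8, so Fe²⁺ is d⁶ (8 − 2 = 6); t₂g⁶ eg⁰ → 0 unpaired.
So (1) has more unpaired electrons.

(1)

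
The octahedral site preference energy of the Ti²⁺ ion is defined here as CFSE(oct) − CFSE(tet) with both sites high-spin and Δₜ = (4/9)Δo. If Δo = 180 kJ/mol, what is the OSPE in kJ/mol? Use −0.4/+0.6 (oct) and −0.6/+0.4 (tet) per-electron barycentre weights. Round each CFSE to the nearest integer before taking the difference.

-48

Ti sits in group 4; removing 2 electrons leaves Ti²⁺ with 4 − 2 = 2 d electrons.
In an octahedral site d² (HS) is t₂g² eg⁰, giving CFSE(oct) = -0.8Δo = -144 kJ/mol.
Tetrahedral e² t₂⁰ gives -1.2Δₜ = -1.2 × (4/9) × 180 = -96 kJ/mol.
OSPE = CFSE(oct) − CFSE(tet) = -144 − (-96) = -48 kJ/mol.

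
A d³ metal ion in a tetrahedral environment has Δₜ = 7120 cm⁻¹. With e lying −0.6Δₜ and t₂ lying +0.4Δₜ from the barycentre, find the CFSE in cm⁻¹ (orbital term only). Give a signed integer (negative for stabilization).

-5696

Tetrahedral splitting is small, so the complex is high-spin.
Electron filling gives e² t₂¹.
The orbital stabilization is -0.8Δₜ = -0.8 × 7120 = -5696 cm⁻¹.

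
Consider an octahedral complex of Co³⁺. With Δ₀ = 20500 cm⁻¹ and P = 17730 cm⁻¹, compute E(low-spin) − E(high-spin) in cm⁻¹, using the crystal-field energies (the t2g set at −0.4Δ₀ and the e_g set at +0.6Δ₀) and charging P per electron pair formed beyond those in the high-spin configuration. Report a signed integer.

Co³⁺: group 9, so d-count = 9 − 3 = 6.
High-spin: t2g^4 e_g^2, CFSE = -0.4Δ₀ = -8200 cm⁻¹.
For low-spin the configuration is t2g^6 e_g^0: orbital energy -2.4 × 20500 = -49200 cm⁻¹, and 2 additional pairs relative to high-spin add 35460 cm⁻¹, giving -13740 cm⁻¹.
The difference is -13740 − (-8200) = -5540 cm⁻¹, so low-spin lies lower.

-5540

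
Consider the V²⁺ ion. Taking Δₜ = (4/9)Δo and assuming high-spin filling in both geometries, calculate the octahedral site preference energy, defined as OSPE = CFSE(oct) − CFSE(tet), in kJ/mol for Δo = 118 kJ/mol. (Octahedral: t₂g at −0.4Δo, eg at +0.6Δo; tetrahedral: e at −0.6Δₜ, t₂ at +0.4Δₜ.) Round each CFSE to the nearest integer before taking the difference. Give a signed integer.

V sits in group 5; removing 2 electrons leaves V²⁺ with 5 − 2 = 3 d electrons.
Octahedral (high-spin): t₂g³ eg⁰, CFSE = 3(−0.4) + 0(+0.6) = -1.2Δo = -1.2 × 118 = -142 kJ/mol.
Tetrahedral e² t₂¹ gives -0.8Δₜ = -0.8 × (4/9) × 118 = -42 kJ/mol.
Subtracting, OSPE = -142 − (-42) = -100 kJ/mol.

-100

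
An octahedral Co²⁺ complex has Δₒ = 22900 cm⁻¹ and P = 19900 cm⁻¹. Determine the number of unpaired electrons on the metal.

Co is in group 9, so Co²⁺ is d⁷ (9 − 2 = 7).
Here Δₒ > P (22900 > 19900), so the low-spin state is favoured.
That gives t₂g⁶ eg¹.
Unpaired electrons: 1.

1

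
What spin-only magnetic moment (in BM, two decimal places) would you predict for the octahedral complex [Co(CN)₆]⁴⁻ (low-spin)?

1.73 BM

Each CN⁻ contributes -1; 6 × (-1) = -6. With overall charge -4, Co is in the +2 oxidation state.
Group 9 minus oxidation state +2 gives a d⁷ configuration for Co²⁺.
Configuration: t₂g⁶ eg¹ → 1 unpaired electron.
μ(spin-only) = √[1(1+2)] = √3 ≈ 1.73 BM.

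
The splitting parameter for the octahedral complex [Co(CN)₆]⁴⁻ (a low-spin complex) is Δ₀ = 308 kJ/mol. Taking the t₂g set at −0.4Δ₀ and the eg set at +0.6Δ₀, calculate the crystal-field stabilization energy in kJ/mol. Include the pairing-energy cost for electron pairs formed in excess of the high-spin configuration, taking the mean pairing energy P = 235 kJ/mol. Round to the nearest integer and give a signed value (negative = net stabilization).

-319

Each CN⁻ contributes -1; 6 × (-1) = -6. With overall charge -4, Co is in the +2 oxidation state.
Group 9 minus oxidation state +2 gives a d⁷ configuration for Co²⁺.
The d⁷ electrons fill as t₂g⁶ eg¹.
CFSE(orbital) = 6×(-0.4Δ₀) + 1×(0.6Δ₀) = -1.8Δ₀; with Δ₀ = 308 kJ/mol that is -554 kJ/mol.
Pairing penalty: 3 pairs vs 2 in the high-spin reference → 1 extra × P = 235 kJ/mol.
Combining: -554 + 235 = -319 kJ/mol.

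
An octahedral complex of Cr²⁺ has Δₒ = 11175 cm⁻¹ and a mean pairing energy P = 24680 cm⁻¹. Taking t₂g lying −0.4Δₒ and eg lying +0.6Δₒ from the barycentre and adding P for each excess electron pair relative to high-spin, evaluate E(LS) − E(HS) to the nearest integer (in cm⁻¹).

13505

Group 6 minus oxidation state +2 gives a d⁴ configuration for Cr²⁺.
High-spin: t₂g³ eg¹, CFSE = -0.6Δₒ = -6705 cm⁻¹.
Low-spin: t₂g⁴ eg⁰, orbital CFSE = -1.6Δₒ = -17880 cm⁻¹; plus 1 excess pair × P = +24680 cm⁻¹; total 6800 cm⁻¹.
E(LS) − E(HS) = 6800 − (-6705) = 13505 cm⁻¹.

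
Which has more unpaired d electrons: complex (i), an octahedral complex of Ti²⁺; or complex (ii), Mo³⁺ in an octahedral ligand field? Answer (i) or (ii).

(i): Ti sits in group 4; removing 2 electrons leaves Ti²⁺ with 4 − 2 = 2 d electrons; t₂g² eg⁰ → 2 unpaired.
(ii): Mo³⁺: group 6, so d-count = 6 − 3 = 3; t2g^3 e_g^0 → 3 unpaired.
So (ii) has more unpaired electrons.

(ii)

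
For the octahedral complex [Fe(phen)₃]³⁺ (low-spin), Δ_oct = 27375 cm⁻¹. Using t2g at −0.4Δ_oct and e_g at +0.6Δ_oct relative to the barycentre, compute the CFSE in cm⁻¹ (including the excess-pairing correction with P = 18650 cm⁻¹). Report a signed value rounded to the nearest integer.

phen is neutral, so the +3 overall charge sits on Fe: oxidation state +3.
Fe sits in group 8; removing 3 electrons leaves Fe³⁺ with 8 − 3 = 5 d electrons.
The d⁵ electrons fill as t2g^5 e_g^0.
The orbital stabilization is -2.0Δ_oct = -2.0 × 27375 = -54750 cm⁻¹.
Pairing penalty: 2 pairs vs 0 in the high-spin reference → 2 extra × P = 37300 cm⁻¹.
Combining: -54750 + 37300 = -17450 cm⁻¹.

-17450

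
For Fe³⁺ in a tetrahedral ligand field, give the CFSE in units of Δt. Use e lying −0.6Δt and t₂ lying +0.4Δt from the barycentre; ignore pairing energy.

Fe is in group 8, so Fe³⁺ is d⁵ (8 − 3 = 5).
Tetrahedral fields are weak (Δₜ ≈ 4/9 Δₒ), so electrons fill high-spin.
Configuration: e² t₂³.
CFSE = 2(-0.6Δt) + 3(0.4Δt) = -1.2Δt + 1.2Δt = 0.0Δt.

0.0 Δt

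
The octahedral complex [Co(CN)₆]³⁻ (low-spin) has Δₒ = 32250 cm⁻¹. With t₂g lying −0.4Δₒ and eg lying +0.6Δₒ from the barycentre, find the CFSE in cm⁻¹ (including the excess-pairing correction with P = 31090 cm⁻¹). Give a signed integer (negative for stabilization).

Each CN⁻ contributes -1; 6 × (-1) = -6. With overall charge -3, Co is in the +3 oxidation state.
Co is in group 9, so Co³⁺ is d⁶ (9 − 3 = 6).
Electron filling gives t₂g⁶ eg⁰.
Orbital CFSE = 6(-0.4) + 0(0.6) = -2.4Δₒ = -2.4 × 32250 = -77400 cm⁻¹.
Relative to high-spin t₂g⁴ eg² (1 paired), the low-spin configuration has 2 additional pairs, contributing +2 × 31090 = +62180 cm⁻¹.
Combining: -77400 + 62180 = -15220 cm⁻¹.

-15220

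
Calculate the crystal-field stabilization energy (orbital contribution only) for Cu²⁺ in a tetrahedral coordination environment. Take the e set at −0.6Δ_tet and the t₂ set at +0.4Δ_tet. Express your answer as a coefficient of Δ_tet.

Cu is in group 11, so Cu²⁺ is d⁹ (11 − 2 = 9).
Tetrahedral splitting is small, so the complex is high-spin.
Configuration: e⁴ t₂⁵.
CFSE = 4(-0.6Δ_tet) + 5(0.4Δ_tet) = -2.4Δ_tet + 2.0Δ_tet = -0.4Δ_tet.

-0.4 Δ_tet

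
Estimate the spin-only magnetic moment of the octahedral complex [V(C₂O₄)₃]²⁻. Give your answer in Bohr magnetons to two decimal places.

Each C₂O₄²⁻ contributes -2; 3 × (-2) = -6. With overall charge -2, V is in the +4 oxidation state.
V sits in group 5; removing 4 electrons leaves V⁴⁺ with 5 − 4 = 1 d electrons.
Configuration: t₂g¹ eg⁰ → 1 unpaired electron.
μ(spin-only) = √[1(1+2)] = √3 ≈ 1.73 Bohr magnetons.

1.73 Bohr magnetons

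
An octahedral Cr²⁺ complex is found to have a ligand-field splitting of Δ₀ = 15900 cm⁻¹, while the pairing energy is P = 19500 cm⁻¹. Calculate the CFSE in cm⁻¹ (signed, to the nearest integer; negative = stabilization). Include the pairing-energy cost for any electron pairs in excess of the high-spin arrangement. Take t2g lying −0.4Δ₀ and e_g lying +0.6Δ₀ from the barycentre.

-9540

Cr sits in group 6; removing 2 electrons leaves Cr²⁺ with 6 − 2 = 4 d electrons.
With Δ₀ < P the complex is high-spin.
Configuration: t2g^3 e_g^1.
Orbital CFSE = -0.6Δ₀ = -0.6 × 15900 = -9540 cm⁻¹.
High-spin has no excess pairs, so no pairing correction applies.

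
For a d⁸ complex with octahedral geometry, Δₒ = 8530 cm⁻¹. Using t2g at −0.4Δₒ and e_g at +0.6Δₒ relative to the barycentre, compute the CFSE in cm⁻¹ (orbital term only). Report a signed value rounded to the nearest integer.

Configuration: t2g^6 e_g^2.
Orbital CFSE = 6(-0.4) + 2(0.6) = -1.2Δₒ = -1.2 × 8530 = -10236 cm⁻¹.

-10236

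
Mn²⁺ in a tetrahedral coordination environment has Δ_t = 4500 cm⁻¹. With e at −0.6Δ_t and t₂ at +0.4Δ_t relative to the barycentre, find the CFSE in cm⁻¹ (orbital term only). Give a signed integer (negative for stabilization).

Mn sits in group 7; removing 2 electrons leaves Mn²⁺ with 7 − 2 = 5 d electrons.
With tetrahedral geometry the complex is necessarily high-spin.
Electron filling gives e² t₂³.
The orbital stabilization is 0.0Δ_t = 0.0 × 4500 = 0 cm⁻¹.

0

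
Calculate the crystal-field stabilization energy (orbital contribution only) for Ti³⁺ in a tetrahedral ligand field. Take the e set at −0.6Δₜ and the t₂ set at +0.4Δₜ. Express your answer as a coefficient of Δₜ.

Ti is in group 4, so Ti³⁺ is d¹ (4 − 3 = 1).
Tetrahedral splitting is small, so the complex is high-spin.
Configuration: e¹ t₂⁰.
CFSE = 1(-0.6Δₜ) + 0(0.4Δₜ) = -0.6Δₜ + 0.0Δₜ = -0.6Δₜ.

-0.6 Δₜ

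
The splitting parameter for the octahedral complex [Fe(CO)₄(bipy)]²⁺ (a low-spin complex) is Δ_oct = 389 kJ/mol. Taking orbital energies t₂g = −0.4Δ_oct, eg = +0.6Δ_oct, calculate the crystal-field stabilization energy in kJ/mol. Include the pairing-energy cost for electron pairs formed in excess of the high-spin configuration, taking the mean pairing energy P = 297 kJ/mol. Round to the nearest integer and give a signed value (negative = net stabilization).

-340

Ligand charges: 4×(+0) from CO and 1×(+0) from bipy sum to +0; with overall charge +2, Fe is +2.
Fe²⁺: group 8, so d-count = 8 − 2 = 6.
The d⁶ electrons fill as t₂g⁶ eg⁰.
CFSE(orbital) = 6×(-0.4Δ_oct) + 0×(0.6Δ_oct) = -2.4Δ_oct; with Δ_oct = 389 kJ/mol that is -934 kJ/mol.
Relative to high-spin t₂g⁴ eg² (1 paired), the low-spin configuration has 2 additional pairs, contributing +2 × 297 = +594 kJ/mol.
Combining: -934 + 594 = -340 kJ/mol.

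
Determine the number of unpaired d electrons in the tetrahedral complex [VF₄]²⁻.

Each F⁻ contributes -1; 4 × (-1) = -4. With overall charge -2, V is in the +2 oxidation state.
V²⁺: group 5, so d-count = 5 − 2 = 3.
With tetrahedral geometry the complex is necessarily high-spin.
Configuration: e² t₂¹, giving 3 unpaired electrons.

3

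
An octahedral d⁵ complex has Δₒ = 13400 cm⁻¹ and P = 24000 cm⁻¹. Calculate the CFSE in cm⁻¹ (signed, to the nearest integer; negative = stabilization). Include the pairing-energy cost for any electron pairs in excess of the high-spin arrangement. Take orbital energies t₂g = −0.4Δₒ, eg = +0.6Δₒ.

With Δₒ < P the complex is high-spin.
Filling d⁵ accordingly: t₂g³ eg².
Orbital CFSE = 0.0Δₒ = 0.0 × 13400 = 0 cm⁻¹.
High-spin has no excess pairs, so no pairing correction applies.

0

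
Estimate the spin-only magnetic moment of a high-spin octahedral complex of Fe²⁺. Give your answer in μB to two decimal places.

Fe²⁺: group 8, so d-count = 8 − 2 = 6.
Configuration: t₂g⁴ eg² → 4 unpaired electrons.
μ(spin-only) = √[4(4+2)] = √24 ≈ 4.90 μB.

4.90 μB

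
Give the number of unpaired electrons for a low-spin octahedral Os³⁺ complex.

1

Os sits in group 8; removing 3 electrons leaves Os³⁺ with 8 − 3 = 5 d electrons.
Configuration: t2g^5 e_g^0, giving 1 unpaired electron.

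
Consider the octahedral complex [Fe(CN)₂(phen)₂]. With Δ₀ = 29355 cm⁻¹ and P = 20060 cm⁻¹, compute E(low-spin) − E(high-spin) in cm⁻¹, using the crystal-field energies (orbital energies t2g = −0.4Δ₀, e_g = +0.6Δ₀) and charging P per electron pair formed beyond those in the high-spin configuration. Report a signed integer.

-18590

Ligand charges: 2×(-1) from CN⁻ and 2×(+0) from phen sum to -2; with overall charge +0, Fe is +2.
Group 8 minus oxidation state +2 gives a d⁶ configuration for Fe²⁺.
High-spin: t2g^4 e_g^2, CFSE = -0.4Δ₀ = -11742 cm⁻¹.
Low-spin: t2g^6 e_g^0, orbital CFSE = -2.4Δ₀ = -70452 cm⁻¹; plus 2 excess pairs × P = +40120 cm⁻¹; total -30332 cm⁻¹.
Thus E(LS) − E(HS) = -18590 cm⁻¹.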